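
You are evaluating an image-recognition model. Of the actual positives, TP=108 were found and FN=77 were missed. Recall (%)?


Recall = TP/(TP+FN)
= 108/(108+77)
= 108/185 = 58.38%

58.38%


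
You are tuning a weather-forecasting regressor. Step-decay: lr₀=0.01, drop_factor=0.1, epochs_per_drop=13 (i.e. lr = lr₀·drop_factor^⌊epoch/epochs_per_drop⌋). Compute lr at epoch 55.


n_drops = ⌊55/13⌋ = 4
lr = 0.01·0.1^4 = 0.01·0.0001 = 0.000001

0.000001


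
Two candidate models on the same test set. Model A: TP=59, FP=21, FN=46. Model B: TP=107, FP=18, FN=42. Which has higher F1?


Model A: P=59/80=0.7375, R=59/105=0.5619, F1=2PR/(P+R)=2TP/(2TP+FP+FN)=118/185=0.6378
Model B: P=107/125=0.856, R=107/149=0.7181, F1=2PR/(P+R)=2TP/(2TP+FP+FN)=214/274=0.781
0.6378 < 0.781 → Model B

Model B


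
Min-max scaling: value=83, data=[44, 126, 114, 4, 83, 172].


min=4, max=172
(83-4)/(172-4) = 79/168 = 0.4702

0.4702


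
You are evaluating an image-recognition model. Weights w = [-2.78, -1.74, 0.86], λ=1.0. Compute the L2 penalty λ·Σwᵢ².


‖w‖₂² = (-2.78)² + (-1.74)² + (0.86)²
     = 7.7284 + 3.0276 + 0.7396
     = 11.4956
λ·‖w‖₂² = 1.0·11.4956 = 11.4956

11.4956


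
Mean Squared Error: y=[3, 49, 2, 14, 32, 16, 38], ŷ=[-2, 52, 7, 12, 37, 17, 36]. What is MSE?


Squared errors: (3+ 2)²=25, (49-52)²=9, (2-7)²=25, (14-12)²=4, (32-37)²=25, (16-17)²=1, (38-36)²=4
Sum = 93
MSE = 93/7 = 93/7

93/7


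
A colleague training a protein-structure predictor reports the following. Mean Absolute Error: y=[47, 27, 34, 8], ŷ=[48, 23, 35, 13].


Absolute errors: |47-48|=1, |27-23|=4, |34-35|=1, |8-13|=5
Sum = 11
MAE = 11/4 = 11/4

11/4


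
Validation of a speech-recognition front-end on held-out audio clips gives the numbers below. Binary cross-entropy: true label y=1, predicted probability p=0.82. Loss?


BCE = -[y·ln(p) + (1-y)·ln(1-p)]
= -1·ln(0.82) - 0
= -ln(0.82) = 0.1985

0.1985


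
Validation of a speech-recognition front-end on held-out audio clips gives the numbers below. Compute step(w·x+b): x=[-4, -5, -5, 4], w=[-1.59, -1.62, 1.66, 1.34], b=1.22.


z = (-4)·(-1.59) + (-5)·(-1.62) + (-5)·(1.66) + (4)·(1.34) + 1.22
  = 12.74
step(z) = 1 (z≥0)

1


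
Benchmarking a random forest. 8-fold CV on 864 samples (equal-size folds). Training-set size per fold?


Fold size = 864/8 = 108
Training per fold = 864 - 108 = 756

756


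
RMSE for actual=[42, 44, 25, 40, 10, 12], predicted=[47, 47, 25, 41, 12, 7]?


MSE = 64/6 = 10.6667
RMSE = √(64/6) = 3.266

3.266


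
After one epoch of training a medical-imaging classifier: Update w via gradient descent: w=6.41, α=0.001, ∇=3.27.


w_new = w - α·∇
= 6.41 - 0.001·3.27
= 6.41 - 0.00327
= 6.40673

6.40673


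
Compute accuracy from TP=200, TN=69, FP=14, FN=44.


Accuracy = (TP+TN)/(TP+TN+FP+FN)
= (200+69)/(327)
= 269/327 = 82.26%

82.26%


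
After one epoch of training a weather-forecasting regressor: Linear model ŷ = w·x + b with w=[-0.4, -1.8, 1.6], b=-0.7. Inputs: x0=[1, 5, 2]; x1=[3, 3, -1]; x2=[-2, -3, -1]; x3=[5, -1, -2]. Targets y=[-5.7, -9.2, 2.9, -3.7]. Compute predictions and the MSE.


ŷ0 = (-0.4)·(1) + (-1.8)·(5) + (1.6)·(2) - 0.7 = -6.9
ŷ1 = (-0.4)·(3) + (-1.8)·(3) + (1.6)·(-1) - 0.7 = -8.9
ŷ2 = (-0.4)·(-2) + (-1.8)·(-3) + (1.6)·(-1) - 0.7 = 3.9
ŷ3 = (-0.4)·(5) + (-1.8)·(-1) + (1.6)·(-2) - 0.7 = -4.1
errors² = [1.44, 0.09, 1.0, 0.16]
MSE = 2.6900/4 = 0.6725

0.6725


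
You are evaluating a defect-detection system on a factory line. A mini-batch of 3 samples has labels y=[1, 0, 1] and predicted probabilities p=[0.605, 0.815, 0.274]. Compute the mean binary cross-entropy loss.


L[0] = -ln(0.605) = 0.5025
L[1] = -ln(1-0.815) = -ln(0.185) = 1.6874
L[2] = -ln(0.274) = 1.2946
mean = (0.5025 + 1.6874 + 1.2946)/3 = 1.1615

1.1615


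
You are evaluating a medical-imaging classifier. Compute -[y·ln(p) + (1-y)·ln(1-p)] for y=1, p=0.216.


BCE = -[y·ln(p) + (1-y)·ln(1-p)]
= -1·ln(0.216) - 0
= -ln(0.216) = 1.5325

1.5325


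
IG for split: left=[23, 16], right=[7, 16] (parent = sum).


Parent = [30, 32], H_parent = 0.9992
H_left = 0.9766 (n=39), H_right = 0.8865 (n=23)
H_children = (39/62)·0.9766 + (23/62)·0.8865 = 0.9432
IG = 0.9992 - 0.9432 = 0.056

0.056


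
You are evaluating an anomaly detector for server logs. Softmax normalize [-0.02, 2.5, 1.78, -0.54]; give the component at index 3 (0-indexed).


Exponentials: e^-0.02=0.9802, e^2.5=12.1825, e^1.78=5.9299, e^-0.54=0.5827
Sum = 19.6753
Softmax = [0.0498, 0.6192, 0.3014, 0.0296]
p[3] = 0.5827/19.6753 = 0.0296

0.0296


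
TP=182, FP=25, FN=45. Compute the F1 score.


Precision = 182/207 = 0.8792
Recall = 182/227 = 0.8018
F1 = 2·P·R/(P+R) = 2·TP/(2·TP+FP+FN) = 364/(364+25+45) = 364/434 = 0.8387

0.8387


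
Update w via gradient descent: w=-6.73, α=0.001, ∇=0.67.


w_new = w - α·∇
= -6.73 - 0.001·0.67
= -6.73 - 0.00067
= -6.73067

-6.73067


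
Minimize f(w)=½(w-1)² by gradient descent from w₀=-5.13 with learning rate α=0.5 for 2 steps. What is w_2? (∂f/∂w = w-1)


step 1: grad = -5.13-1 = -6.13; w = -5.13 - 0.5·(-6.13) = -2.065
step 2: grad = -2.065-1 = -3.065; w = -2.065 - 0.5·(-3.065) = -0.5325

-0.5325


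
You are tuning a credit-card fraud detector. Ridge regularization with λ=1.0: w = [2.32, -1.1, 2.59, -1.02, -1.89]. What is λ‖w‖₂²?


‖w‖₂² = (2.32)² + (-1.1)² + (2.59)² + (-1.02)² + (-1.89)²
     = 5.3824 + 1.21 + 6.7081 + 1.0404 + 3.5721
     = 17.913
λ·‖w‖₂² = 1.0·17.913 = 17.913

17.913


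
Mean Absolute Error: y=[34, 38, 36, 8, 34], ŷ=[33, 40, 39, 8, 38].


Absolute errors: |34-33|=1, |38-40|=2, |36-39|=3, |8-8|=0, |34-38|=4
Sum = 10
MAE = 10/5 = 2

2


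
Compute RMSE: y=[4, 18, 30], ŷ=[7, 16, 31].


MSE = 14/3 = 4.6667
RMSE = √(14/3) = 2.1602

2.1602


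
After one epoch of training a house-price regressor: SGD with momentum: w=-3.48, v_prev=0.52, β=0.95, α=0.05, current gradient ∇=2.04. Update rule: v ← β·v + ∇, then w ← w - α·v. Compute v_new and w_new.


v_new = 0.95·0.52 + 2.04 = 0.494 + 2.04 = 2.534
w_new = -3.48 - 0.05·2.534 = -3.48 - 0.1267 = -3.6067

v_new=2.534, w_new=-3.6067


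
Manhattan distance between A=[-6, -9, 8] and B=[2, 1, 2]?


d = |-6-2| + |-9-1| + |8-2|
  = 8 + 10 + 6
  = 24

24


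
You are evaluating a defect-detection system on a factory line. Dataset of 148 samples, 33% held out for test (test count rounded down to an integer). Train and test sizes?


Test = ⌊148·33/100⌋ = 48
Train = 148 - 48 = 100

Train: 100, Test: 48


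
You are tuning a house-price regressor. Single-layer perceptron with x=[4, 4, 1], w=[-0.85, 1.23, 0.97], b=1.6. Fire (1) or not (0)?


z = (4)·(-0.85) + (4)·(1.23) + (1)·(0.97) + 1.6
  = 4.09
step(z) = 1 (z≥0)

1


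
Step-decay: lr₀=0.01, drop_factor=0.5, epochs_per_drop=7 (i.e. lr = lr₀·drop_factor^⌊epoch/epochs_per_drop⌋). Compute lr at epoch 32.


n_drops = ⌊32/7⌋ = 4
lr = 0.01·0.5^4 = 0.01·0.0625 = 0.000625

0.000625


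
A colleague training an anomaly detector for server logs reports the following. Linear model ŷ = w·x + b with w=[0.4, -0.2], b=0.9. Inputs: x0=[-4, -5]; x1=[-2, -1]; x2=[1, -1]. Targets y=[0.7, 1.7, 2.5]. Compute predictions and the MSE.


ŷ0 = (0.4)·(-4) + (-0.2)·(-5) + 0.9 = 0.3
ŷ1 = (0.4)·(-2) + (-0.2)·(-1) + 0.9 = 0.3
ŷ2 = (0.4)·(1) + (-0.2)·(-1) + 0.9 = 1.5
errors² = [0.16, 1.96, 1.0]
MSE = 3.1200/3 = 1.04

1.04


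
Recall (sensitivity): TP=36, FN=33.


Recall = TP/(TP+FN)
= 36/(36+33)
= 36/69 = 52.17%

52.17%


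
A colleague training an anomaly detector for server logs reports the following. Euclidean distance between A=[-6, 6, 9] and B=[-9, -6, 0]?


d = √((-6+ 9)² + (6+ 6)² + (9-0)²)
  = √(9 + 144 + 81)
  = √234 = 15.2971

15.2971


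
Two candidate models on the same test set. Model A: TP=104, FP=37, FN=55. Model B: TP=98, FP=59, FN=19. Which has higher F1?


Model A: P=104/141=0.7376, R=104/159=0.6541, F1=2PR/(P+R)=2TP/(2TP+FP+FN)=208/300=0.6933
Model B: P=98/157=0.6242, R=98/117=0.8376, F1=2PR/(P+R)=2TP/(2TP+FP+FN)=196/274=0.7153
0.6933 < 0.7153 → Model B

Model B


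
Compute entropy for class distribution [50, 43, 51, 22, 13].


Probabilities: [50/179, 43/179, 51/179, 22/179, 13/179] ≈ [0.2793, 0.2402, 0.2849, 0.1229, 0.0726]
H = -((50/179)·log₂(50/179) + (43/179)·log₂(43/179) + (51/179)·log₂(51/179) + (22/179)·log₂(22/179) + (13/179)·log₂(13/179))
  = 2.1708 bits

2.1708 bits


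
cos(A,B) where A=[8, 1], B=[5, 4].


A·B = 8·5 + 1·4 = 44
‖A‖ = √65 = 8.0623, ‖B‖ = √41 = 6.4031
cos = 44/(√65·√41) = 44/√2665 = 0.8523

0.8523


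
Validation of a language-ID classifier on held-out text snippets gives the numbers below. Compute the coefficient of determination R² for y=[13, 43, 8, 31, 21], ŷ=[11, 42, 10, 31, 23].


ȳ = 23.2
SS_res = Σ(y-ŷ)² = 13
SS_tot = Σ(y-ȳ)² = 792.8
R² = 1 - SS_res/SS_tot = 1 - 0.0164 = 0.9836

0.9836


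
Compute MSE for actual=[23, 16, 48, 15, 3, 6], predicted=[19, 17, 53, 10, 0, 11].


Squared errors: (23-19)²=16, (16-17)²=1, (48-53)²=25, (15-10)²=25, (3-0)²=9, (6-11)²=25
Sum = 101
MSE = 101/6 = 101/6

101/6


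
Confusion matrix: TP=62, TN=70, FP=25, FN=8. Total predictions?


Total = TP + TN + FP + FN
= 62 + 70 + 25 + 8
= 165
(Predicted positive: 87, predicted negative: 78)

165


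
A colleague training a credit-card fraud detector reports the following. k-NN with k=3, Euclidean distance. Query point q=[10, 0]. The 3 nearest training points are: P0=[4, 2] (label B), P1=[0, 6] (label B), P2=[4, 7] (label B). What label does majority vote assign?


d(q,P0) = 6.3246  (label B)
d(q,P1) = 11.6619  (label B)
d(q,P2) = 9.2195  (label B)
Votes: A=0, B=3
Majority → B

B


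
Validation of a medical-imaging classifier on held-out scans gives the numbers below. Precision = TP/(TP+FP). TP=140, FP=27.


Precision = TP/(TP+FP)
= 140/(140+27)
= 140/167 = 83.83%

83.83%


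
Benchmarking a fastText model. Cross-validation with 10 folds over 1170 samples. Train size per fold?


Fold size = 1170/10 = 117
Training per fold = 1170 - 117 = 1053

1053


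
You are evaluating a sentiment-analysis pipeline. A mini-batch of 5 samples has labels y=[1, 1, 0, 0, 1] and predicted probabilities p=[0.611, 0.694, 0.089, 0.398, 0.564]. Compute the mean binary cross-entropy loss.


L[0] = -ln(0.611) = 0.4927
L[1] = -ln(0.694) = 0.3653
L[2] = -ln(1-0.089) = -ln(0.911) = 0.0932
L[3] = -ln(1-0.398) = -ln(0.602) = 0.5075
L[4] = -ln(0.564) = 0.5727
mean = (0.4927 + 0.3653 + 0.0932 + 0.5075 + 0.5727)/5 = 0.4063

0.4063


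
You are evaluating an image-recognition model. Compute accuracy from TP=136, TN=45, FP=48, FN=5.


Accuracy = (TP+TN)/(TP+TN+FP+FN)
= (136+45)/(234)
= 181/234 = 77.35%

77.35%


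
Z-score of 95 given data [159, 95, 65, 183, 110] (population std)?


μ = 122.4, σ = 42.9213
z = (95 - 122.4)/42.9213 = -0.6384

-0.6384


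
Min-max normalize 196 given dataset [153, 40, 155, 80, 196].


min=40, max=196
(196-40)/(196-40) = 156/156 = 1.0

1.0


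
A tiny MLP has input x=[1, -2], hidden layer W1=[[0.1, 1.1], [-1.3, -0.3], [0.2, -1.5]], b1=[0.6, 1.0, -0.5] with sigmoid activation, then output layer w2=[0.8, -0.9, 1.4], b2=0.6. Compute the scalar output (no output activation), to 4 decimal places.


z1[0] = (0.1)·(1) + (1.1)·(-2) + 0.6 = -1.5
z1[1] = (-1.3)·(1) + (-0.3)·(-2) + 1.0 = 0.3
z1[2] = (0.2)·(1) + (-1.5)·(-2) - 0.5 = 2.7
h = sigmoid(z1) = [0.1824, 0.5744, 0.937]
output = (0.8)·(0.1824) + (-0.9)·(0.5744) + (1.4)·(0.937) + 0.6 = 1.5408

1.5408


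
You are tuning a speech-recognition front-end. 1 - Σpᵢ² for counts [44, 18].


Probabilities: [44/62, 18/62] ≈ [0.7097, 0.2903]
Σpᵢ² = (1936 + 324)/62² = 2260/3844
Gini = 1 - Σpᵢ² = 1 - 2260/3844 = 0.4121

0.4121


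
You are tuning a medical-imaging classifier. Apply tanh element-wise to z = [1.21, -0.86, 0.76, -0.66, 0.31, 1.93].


tanh(1.21) = 0.8367
tanh(-0.86) = -0.6963
tanh(0.76) = 0.6411
tanh(-0.66) = -0.5784
tanh(0.31) = 0.3004
tanh(1.93) = 0.9587
result = [0.8367, -0.6963, 0.6411, -0.5784, 0.3004, 0.9587]

[0.8367, -0.6963, 0.6411, -0.5784, 0.3004, 0.9587]


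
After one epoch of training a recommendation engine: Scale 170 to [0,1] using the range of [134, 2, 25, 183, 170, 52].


min=2, max=183
(170-2)/(183-2) = 168/181 = 0.9282

0.9282


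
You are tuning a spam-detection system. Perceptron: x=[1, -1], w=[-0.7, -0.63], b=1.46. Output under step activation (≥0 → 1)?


z = (1)·(-0.7) + (-1)·(-0.63) + 1.46
  = 1.39
step(z) = 1 (z≥0)

1


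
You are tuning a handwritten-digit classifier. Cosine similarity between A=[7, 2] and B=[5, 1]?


A·B = 7·5 + 2·1 = 37
‖A‖ = √53 = 7.2801, ‖B‖ = √26 = 5.099
cos = 37/(√53·√26) = 37/√1378 = 0.9967

0.9967


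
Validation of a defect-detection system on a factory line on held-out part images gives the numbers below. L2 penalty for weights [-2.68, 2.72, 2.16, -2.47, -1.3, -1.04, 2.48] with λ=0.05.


‖w‖₂² = (-2.68)² + (2.72)² + (2.16)² + (-2.47)² + (-1.3)² + (-1.04)² + (2.48)²
     = 7.1824 + 7.3984 + 4.6656 + 6.1009 + 1.69 + 1.0816 + 6.1504
     = 34.2693
λ·‖w‖₂² = 0.05·34.2693 = 1.713465

1.713465


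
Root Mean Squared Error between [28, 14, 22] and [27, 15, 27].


MSE = 27/3 = 9
RMSE = √(27/3) = 3.0

3.0


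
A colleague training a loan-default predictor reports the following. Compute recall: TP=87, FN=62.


Recall = TP/(TP+FN)
= 87/(87+62)
= 87/149 = 58.39%

58.39%


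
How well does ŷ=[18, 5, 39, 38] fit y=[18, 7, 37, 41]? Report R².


ȳ = 25.75
SS_res = Σ(y-ŷ)² = 17
SS_tot = Σ(y-ȳ)² = 770.75
R² = 1 - SS_res/SS_tot = 1 - 0.0221 = 0.9779

0.9779


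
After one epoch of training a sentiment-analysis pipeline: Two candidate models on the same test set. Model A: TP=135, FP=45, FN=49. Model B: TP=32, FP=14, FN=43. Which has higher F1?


Model A: P=135/180=0.75, R=135/184=0.7337, F1=2PR/(P+R)=2TP/(2TP+FP+FN)=270/364=0.7418
Model B: P=32/46=0.6957, R=32/75=0.4267, F1=2PR/(P+R)=2TP/(2TP+FP+FN)=64/121=0.5289
0.7418 > 0.5289 → Model A

Model A


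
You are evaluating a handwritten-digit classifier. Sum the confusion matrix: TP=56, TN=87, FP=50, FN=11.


Total = TP + TN + FP + FN
= 56 + 87 + 50 + 11
= 204
(Predicted positive: 106, predicted negative: 98)

204


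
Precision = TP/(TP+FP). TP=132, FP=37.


Precision = TP/(TP+FP)
= 132/(132+37)
= 132/169 = 78.11%

78.11%


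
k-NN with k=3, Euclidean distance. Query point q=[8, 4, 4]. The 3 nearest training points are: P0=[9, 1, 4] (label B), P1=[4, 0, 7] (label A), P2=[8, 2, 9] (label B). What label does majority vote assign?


d(q,P0) = 3.1623  (label B)
d(q,P1) = 6.4031  (label A)
d(q,P2) = 5.3852  (label B)
Votes: A=1, B=2
Majority → B

B


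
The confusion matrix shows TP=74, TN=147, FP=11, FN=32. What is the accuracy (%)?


Accuracy = (TP+TN)/(TP+TN+FP+FN)
= (74+147)/(264)
= 221/264 = 83.71%

83.71%


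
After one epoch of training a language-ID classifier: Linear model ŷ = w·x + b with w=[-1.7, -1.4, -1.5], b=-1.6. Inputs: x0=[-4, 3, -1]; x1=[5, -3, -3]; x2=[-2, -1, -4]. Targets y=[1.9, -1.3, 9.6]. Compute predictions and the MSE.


ŷ0 = (-1.7)·(-4) + (-1.4)·(3) + (-1.5)·(-1) - 1.6 = 2.5
ŷ1 = (-1.7)·(5) + (-1.4)·(-3) + (-1.5)·(-3) - 1.6 = -1.4
ŷ2 = (-1.7)·(-2) + (-1.4)·(-1) + (-1.5)·(-4) - 1.6 = 9.2
errors² = [0.36, 0.01, 0.16]
MSE = 0.5300/3 = 0.1767

0.1767


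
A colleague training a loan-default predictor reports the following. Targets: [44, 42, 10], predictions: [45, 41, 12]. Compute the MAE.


Absolute errors: |44-45|=1, |42-41|=1, |10-12|=2
Sum = 4
MAE = 4/3 = 4/3

4/3


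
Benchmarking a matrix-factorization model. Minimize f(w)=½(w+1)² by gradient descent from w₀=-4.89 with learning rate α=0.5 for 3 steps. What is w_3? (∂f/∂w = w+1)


step 1: grad = -4.89+1 = -3.89; w = -4.89 - 0.5·(-3.89) = -2.945
step 2: grad = -2.945+1 = -1.945; w = -2.945 - 0.5·(-1.945) = -1.9725
step 3: grad = -1.9725+1 = -0.9725; w = -1.9725 - 0.5·(-0.9725) = -1.48625

-1.48625


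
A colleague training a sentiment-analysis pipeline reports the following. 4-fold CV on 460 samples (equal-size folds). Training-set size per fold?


Fold size = 460/4 = 115
Training per fold = 460 - 115 = 345

345


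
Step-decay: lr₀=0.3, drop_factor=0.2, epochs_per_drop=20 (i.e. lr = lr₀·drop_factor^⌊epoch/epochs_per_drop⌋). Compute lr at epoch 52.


n_drops = ⌊52/20⌋ = 2
lr = 0.3·0.2^2 = 0.3·0.04 = 0.012

0.012


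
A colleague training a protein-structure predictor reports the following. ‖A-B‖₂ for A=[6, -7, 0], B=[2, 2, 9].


d = √((6-2)² + (-7-2)² + (0-9)²)
  = √(16 + 81 + 81)
  = √178 = 13.3417

13.3417


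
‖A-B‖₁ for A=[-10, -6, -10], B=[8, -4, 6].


d = |-10-8| + |-6+ 4| + |-10-6|
  = 18 + 2 + 16
  = 36

36


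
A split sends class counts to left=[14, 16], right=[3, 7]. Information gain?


Parent = [17, 23], H_parent = 0.9837
H_left = 0.9968 (n=30), H_right = 0.8813 (n=10)
H_children = (30/40)·0.9968 + (10/40)·0.8813 = 0.9679
IG = 0.9837 - 0.9679 = 0.0158

0.0158


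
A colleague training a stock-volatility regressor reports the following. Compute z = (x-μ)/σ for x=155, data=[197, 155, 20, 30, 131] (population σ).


μ = 106.6, σ = 69.9674
z = (155 - 106.6)/69.9674 = 0.6918

0.6918


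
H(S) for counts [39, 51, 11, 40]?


Probabilities: [39/141, 51/141, 11/141, 40/141] ≈ [0.2766, 0.3617, 0.078, 0.2837]
H = -((39/141)·log₂(39/141) + (51/141)·log₂(51/141) + (11/141)·log₂(11/141) + (40/141)·log₂(40/141))
  = 1.8463 bits

1.8463 bits


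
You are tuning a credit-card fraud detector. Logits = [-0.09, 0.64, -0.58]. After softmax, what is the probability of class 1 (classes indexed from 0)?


Exponentials: e^-0.09=0.9139, e^0.64=1.8965, e^-0.58=0.5599
Sum = 3.3703
Softmax = [0.2712, 0.5627, 0.1661]
p[1] = 1.8965/3.3703 = 0.5627

0.5627


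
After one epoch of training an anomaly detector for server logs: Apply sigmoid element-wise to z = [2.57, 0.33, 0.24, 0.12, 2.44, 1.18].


σ(2.57) = 1/(1+e^-2.57) = 0.9289
σ(0.33) = 1/(1+e^-0.33) = 0.5818
σ(0.24) = 1/(1+e^-0.24) = 0.5597
σ(0.12) = 1/(1+e^-0.12) = 0.53
σ(2.44) = 1/(1+e^-2.44) = 0.9198
σ(1.18) = 1/(1+e^-1.18) = 0.7649
result = [0.9289, 0.5818, 0.5597, 0.53, 0.9198, 0.7649]

[0.9289, 0.5818, 0.5597, 0.53, 0.9198, 0.7649]


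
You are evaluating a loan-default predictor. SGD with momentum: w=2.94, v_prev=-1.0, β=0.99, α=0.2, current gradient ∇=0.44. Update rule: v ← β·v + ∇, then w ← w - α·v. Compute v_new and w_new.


v_new = 0.99·-1.0 + 0.44 = -0.99 + 0.44 = -0.55
w_new = 2.94 - 0.2·-0.55 = 2.94 + 0.11 = 3.05

v_new=-0.55, w_new=3.05


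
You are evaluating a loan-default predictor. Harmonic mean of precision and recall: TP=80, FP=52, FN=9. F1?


Precision = 80/132 = 0.6061
Recall = 80/89 = 0.8989
F1 = 2·P·R/(P+R) = 2·TP/(2·TP+FP+FN) = 160/(160+52+9) = 160/221 = 0.724

0.724


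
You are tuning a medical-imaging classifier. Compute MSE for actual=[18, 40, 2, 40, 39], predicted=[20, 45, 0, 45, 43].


Squared errors: (18-20)²=4, (40-45)²=25, (2-0)²=4, (40-45)²=25, (39-43)²=16
Sum = 74
MSE = 74/5 = 74/5

74/5


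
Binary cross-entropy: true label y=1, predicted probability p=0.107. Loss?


BCE = -[y·ln(p) + (1-y)·ln(1-p)]
= -1·ln(0.107) - 0
= -ln(0.107) = 2.2349

2.2349


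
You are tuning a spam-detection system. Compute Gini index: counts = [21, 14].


Probabilities: [21/35, 14/35] ≈ [0.6, 0.4]
Σpᵢ² = (441 + 196)/35² = 637/1225
Gini = 1 - Σpᵢ² = 1 - 637/1225 = 0.48

0.48


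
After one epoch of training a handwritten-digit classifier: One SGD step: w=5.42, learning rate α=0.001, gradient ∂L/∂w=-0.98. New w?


w_new = w - α·∇
= 5.42 - 0.001·-0.98
= 5.42 + 0.00098
= 5.42098

5.42098


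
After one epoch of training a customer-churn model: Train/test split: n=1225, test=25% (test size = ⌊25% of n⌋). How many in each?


Test = ⌊1225·25/100⌋ = 306
Train = 1225 - 306 = 919

Train: 919, Test: 306


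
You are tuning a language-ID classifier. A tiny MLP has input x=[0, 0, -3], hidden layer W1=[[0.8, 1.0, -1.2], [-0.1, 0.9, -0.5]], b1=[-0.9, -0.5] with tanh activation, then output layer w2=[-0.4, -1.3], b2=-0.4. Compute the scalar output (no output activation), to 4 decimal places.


z1[0] = (0.8)·(0) + (1.0)·(0) + (-1.2)·(-3) - 0.9 = 2.7
z1[1] = (-0.1)·(0) + (0.9)·(0) + (-0.5)·(-3) - 0.5 = 1.0
h = tanh(z1) = [0.991, 0.7616]
output = (-0.4)·(0.991) + (-1.3)·(0.7616) - 0.4 = -1.7865

-1.7865


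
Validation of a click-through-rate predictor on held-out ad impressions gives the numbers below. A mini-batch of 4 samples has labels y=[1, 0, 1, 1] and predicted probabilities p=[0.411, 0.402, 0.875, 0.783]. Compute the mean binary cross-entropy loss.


L[0] = -ln(0.411) = 0.8892
L[1] = -ln(1-0.402) = -ln(0.598) = 0.5142
L[2] = -ln(0.875) = 0.1335
L[3] = -ln(0.783) = 0.2446
mean = (0.8892 + 0.5142 + 0.1335 + 0.2446)/4 = 0.4454

0.4454


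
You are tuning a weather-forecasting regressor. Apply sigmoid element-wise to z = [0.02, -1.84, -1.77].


σ(0.02) = 1/(1+e^-0.02) = 0.505
σ(-1.84) = 1/(1+e^1.84) = 0.1371
σ(-1.77) = 1/(1+e^1.77) = 0.1455
result = [0.505, 0.1371, 0.1455]

[0.505, 0.1371, 0.1455]


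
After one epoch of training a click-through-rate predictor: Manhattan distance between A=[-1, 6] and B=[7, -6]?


d = |-1-7| + |6+ 6|
  = 8 + 12
  = 20

20


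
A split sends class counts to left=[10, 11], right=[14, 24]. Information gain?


Parent = [24, 35], H_parent = 0.9748
H_left = 0.9984 (n=21), H_right = 0.9495 (n=38)
H_children = (21/59)·0.9984 + (38/59)·0.9495 = 0.9669
IG = 0.9748 - 0.9669 = 0.0079

0.0079


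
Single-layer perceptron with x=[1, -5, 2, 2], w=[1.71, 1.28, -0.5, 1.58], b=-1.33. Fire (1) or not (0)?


z = (1)·(1.71) + (-5)·(1.28) + (2)·(-0.5) + (2)·(1.58) - 1.33
  = -3.86
step(z) = 0 (z<0)

0


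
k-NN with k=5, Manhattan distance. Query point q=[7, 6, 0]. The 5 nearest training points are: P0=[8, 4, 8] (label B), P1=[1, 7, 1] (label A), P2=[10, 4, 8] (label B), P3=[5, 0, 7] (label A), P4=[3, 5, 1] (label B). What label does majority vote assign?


d(q,P0) = 11  (label B)
d(q,P1) = 8  (label A)
d(q,P2) = 13  (label B)
d(q,P3) = 15  (label A)
d(q,P4) = 6  (label B)
Votes: A=2, B=3
Majority → B

B


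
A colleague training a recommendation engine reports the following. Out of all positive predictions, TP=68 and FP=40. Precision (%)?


Precision = TP/(TP+FP)
= 68/(68+40)
= 68/108 = 62.96%

62.96%


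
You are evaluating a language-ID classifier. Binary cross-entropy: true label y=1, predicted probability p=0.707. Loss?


BCE = -[y·ln(p) + (1-y)·ln(1-p)]
= -1·ln(0.707) - 0
= -ln(0.707) = 0.3467

0.3467


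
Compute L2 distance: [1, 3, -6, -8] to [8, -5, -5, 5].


d = √((1-8)² + (3+ 5)² + (-6+ 5)² + (-8-5)²)
  = √(49 + 64 + 1 + 169)
  = √283 = 16.8226

16.8226


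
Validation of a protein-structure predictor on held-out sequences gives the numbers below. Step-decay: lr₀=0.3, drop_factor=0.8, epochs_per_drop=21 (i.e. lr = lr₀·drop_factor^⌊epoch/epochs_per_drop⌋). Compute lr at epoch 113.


n_drops = ⌊113/21⌋ = 5
lr = 0.3·0.8^5 = 0.3·0.32768 = 0.098304

0.098304


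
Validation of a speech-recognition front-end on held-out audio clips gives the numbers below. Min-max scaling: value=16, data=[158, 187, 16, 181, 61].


min=16, max=187
(16-16)/(187-16) = 0/171 = 0.0

0.0


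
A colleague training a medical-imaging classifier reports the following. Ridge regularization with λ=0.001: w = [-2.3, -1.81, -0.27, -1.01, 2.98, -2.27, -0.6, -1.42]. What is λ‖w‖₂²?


‖w‖₂² = (-2.3)² + (-1.81)² + (-0.27)² + (-1.01)² + (2.98)² + (-2.27)² + (-0.6)² + (-1.42)²
     = 5.29 + 3.2761 + 0.0729 + 1.0201 + 8.8804 + 5.1529 + 0.36 + 2.0164
     = 26.0688
λ·‖w‖₂² = 0.001·26.0688 = 0.026069

0.026069


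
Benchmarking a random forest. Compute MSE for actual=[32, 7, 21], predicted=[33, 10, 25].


Squared errors: (32-33)²=1, (7-10)²=9, (21-25)²=16
Sum = 26
MSE = 26/3 = 26/3

26/3


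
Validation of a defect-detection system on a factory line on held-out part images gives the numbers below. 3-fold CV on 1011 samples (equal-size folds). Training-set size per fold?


Fold size = 1011/3 = 337
Training per fold = 1011 - 337 = 674

674


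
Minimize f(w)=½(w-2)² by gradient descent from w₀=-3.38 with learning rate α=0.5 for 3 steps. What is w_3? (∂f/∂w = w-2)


step 1: grad = -3.38-2 = -5.38; w = -3.38 - 0.5·(-5.38) = -0.69
step 2: grad = -0.69-2 = -2.69; w = -0.69 - 0.5·(-2.69) = 0.655
step 3: grad = 0.655-2 = -1.345; w = 0.655 - 0.5·(-1.345) = 1.3275

1.3275


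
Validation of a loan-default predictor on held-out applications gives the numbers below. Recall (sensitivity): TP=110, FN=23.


Recall = TP/(TP+FN)
= 110/(110+23)
= 110/133 = 82.71%

82.71%


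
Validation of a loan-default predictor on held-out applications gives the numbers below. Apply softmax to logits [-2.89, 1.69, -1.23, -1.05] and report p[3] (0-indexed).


Exponentials: e^-2.89=0.0556, e^1.69=5.4195, e^-1.23=0.2923, e^-1.05=0.3499
Sum = 6.1173
Softmax = [0.0091, 0.8859, 0.0478, 0.0572]
p[3] = 0.3499/6.1173 = 0.0572

0.0572


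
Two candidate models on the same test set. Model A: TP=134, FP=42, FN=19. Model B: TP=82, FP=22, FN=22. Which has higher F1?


Model A: P=134/176=0.7614, R=134/153=0.8758, F1=2PR/(P+R)=2TP/(2TP+FP+FN)=268/329=0.8146
Model B: P=82/104=0.7885, R=82/104=0.7885, F1=2PR/(P+R)=2TP/(2TP+FP+FN)=164/208=0.7885
0.8146 > 0.7885 → Model A

Model A


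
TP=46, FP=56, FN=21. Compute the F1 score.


Precision = 46/102 = 0.451
Recall = 46/67 = 0.6866
F1 = 2·P·R/(P+R) = 2·TP/(2·TP+FP+FN) = 92/(92+56+21) = 92/169 = 0.5444

0.5444


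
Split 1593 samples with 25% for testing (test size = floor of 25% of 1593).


Test = ⌊1593·25/100⌋ = 398
Train = 1593 - 398 = 1195

Train: 1195, Test: 398


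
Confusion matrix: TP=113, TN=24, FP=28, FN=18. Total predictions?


Total = TP + TN + FP + FN
= 113 + 24 + 28 + 18
= 183
(Predicted positive: 141, predicted negative: 42)

183


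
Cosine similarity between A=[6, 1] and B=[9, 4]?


A·B = 6·9 + 1·4 = 58
‖A‖ = √37 = 6.0828, ‖B‖ = √97 = 9.8489
cos = 58/(√37·√97) = 58/√3589 = 0.9681

0.9681


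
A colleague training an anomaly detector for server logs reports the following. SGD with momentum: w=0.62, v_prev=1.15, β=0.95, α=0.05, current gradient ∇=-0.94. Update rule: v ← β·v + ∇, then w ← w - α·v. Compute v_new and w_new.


v_new = 0.95·1.15 - 0.94 = 1.0925 - 0.94 = 0.1525
w_new = 0.62 - 0.05·0.1525 = 0.62 - 0.007625 = 0.612375

v_new=0.1525, w_new=0.612375


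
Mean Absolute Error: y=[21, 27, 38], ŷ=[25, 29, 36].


Absolute errors: |21-25|=4, |27-29|=2, |38-36|=2
Sum = 8
MAE = 8/3 = 8/3

8/3


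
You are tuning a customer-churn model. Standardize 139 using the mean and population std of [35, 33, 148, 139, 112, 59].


μ = 87.6667, σ = 47.3486
z = (139 - 87.6667)/47.3486 = 1.0842

1.0842


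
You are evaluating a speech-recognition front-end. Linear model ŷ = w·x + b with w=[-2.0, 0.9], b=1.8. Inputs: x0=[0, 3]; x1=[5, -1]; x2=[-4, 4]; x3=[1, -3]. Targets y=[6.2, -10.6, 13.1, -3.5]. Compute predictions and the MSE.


ŷ0 = (-2.0)·(0) + (0.9)·(3) + 1.8 = 4.5
ŷ1 = (-2.0)·(5) + (0.9)·(-1) + 1.8 = -9.1
ŷ2 = (-2.0)·(-4) + (0.9)·(4) + 1.8 = 13.4
ŷ3 = (-2.0)·(1) + (0.9)·(-3) + 1.8 = -2.9
errors² = [2.89, 2.25, 0.09, 0.36]
MSE = 5.5900/4 = 1.3975

1.3975


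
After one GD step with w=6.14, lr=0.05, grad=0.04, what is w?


w_new = w - α·∇
= 6.14 - 0.05·0.04
= 6.14 - 0.002
= 6.138

6.138


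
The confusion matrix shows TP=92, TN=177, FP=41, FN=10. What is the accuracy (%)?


Accuracy = (TP+TN)/(TP+TN+FP+FN)
= (92+177)/(320)
= 269/320 = 84.06%

84.06%


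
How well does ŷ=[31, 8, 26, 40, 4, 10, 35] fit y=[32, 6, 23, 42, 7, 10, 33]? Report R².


ȳ = 21.8571
SS_res = Σ(y-ŷ)² = 31
SS_tot = Σ(y-ȳ)² = 1246.86
R² = 1 - SS_res/SS_tot = 1 - 0.0249 = 0.9751

0.9751


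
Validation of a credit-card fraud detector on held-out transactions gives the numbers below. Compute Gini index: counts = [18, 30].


Probabilities: [18/48, 30/48] ≈ [0.375, 0.625]
Σpᵢ² = (324 + 900)/48² = 1224/2304
Gini = 1 - Σpᵢ² = 1 - 1224/2304 = 0.4688

0.4688


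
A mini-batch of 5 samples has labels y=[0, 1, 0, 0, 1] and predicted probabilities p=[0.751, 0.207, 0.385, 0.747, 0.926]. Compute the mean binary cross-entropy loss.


L[0] = -ln(1-0.751) = -ln(0.249) = 1.3903
L[1] = -ln(0.207) = 1.575
L[2] = -ln(1-0.385) = -ln(0.615) = 0.4861
L[3] = -ln(1-0.747) = -ln(0.253) = 1.3744
L[4] = -ln(0.926) = 0.0769
mean = (1.3903 + 1.575 + 0.4861 + 1.3744 + 0.0769)/5 = 0.9805

0.9805


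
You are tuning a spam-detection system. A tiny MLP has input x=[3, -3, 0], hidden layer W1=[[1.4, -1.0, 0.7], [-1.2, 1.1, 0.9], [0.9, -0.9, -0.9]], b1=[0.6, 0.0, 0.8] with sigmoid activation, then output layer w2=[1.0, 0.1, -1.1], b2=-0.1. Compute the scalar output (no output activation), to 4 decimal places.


z1[0] = (1.4)·(3) + (-1.0)·(-3) + (0.7)·(0) + 0.6 = 7.8
z1[1] = (-1.2)·(3) + (1.1)·(-3) + (0.9)·(0) + 0.0 = -6.9
z1[2] = (0.9)·(3) + (-0.9)·(-3) + (-0.9)·(0) + 0.8 = 6.2
h = sigmoid(z1) = [0.9996, 0.001, 0.998]
output = (1.0)·(0.9996) + (0.1)·(0.001) + (-1.1)·(0.998) - 0.1 = -0.1981

-0.1981


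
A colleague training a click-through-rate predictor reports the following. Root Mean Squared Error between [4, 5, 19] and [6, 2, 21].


MSE = 17/3 = 5.6667
RMSE = √(17/3) = 2.3805

2.3805


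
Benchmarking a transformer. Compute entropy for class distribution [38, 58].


Probabilities: [38/96, 58/96] ≈ [0.3958, 0.6042]
H = -((38/96)·log₂(38/96) + (58/96)·log₂(58/96))
  = 0.9685 bits

0.9685 bits


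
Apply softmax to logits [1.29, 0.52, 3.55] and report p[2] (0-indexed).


Exponentials: e^1.29=3.6328, e^0.52=1.682, e^3.55=34.8133
Sum = 40.1281
Softmax = [0.0905, 0.0419, 0.8676]
p[2] = 34.8133/40.1281 = 0.8676

0.8676


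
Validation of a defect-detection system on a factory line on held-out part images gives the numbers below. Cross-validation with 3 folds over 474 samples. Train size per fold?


Fold size = 474/3 = 158
Training per fold = 474 - 158 = 316

316


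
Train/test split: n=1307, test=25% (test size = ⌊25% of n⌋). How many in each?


Test = ⌊1307·25/100⌋ = 326
Train = 1307 - 326 = 981

Train: 981, Test: 326


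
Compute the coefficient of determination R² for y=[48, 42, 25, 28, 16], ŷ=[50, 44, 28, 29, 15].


ȳ = 31.8
SS_res = Σ(y-ŷ)² = 19
SS_tot = Σ(y-ȳ)² = 676.8
R² = 1 - SS_res/SS_tot = 1 - 0.0281 = 0.9719

0.9719


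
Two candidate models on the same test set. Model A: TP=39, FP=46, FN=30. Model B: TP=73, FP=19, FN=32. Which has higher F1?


Model A: P=39/85=0.4588, R=39/69=0.5652, F1=2PR/(P+R)=2TP/(2TP+FP+FN)=78/154=0.5065
Model B: P=73/92=0.7935, R=73/105=0.6952, F1=2PR/(P+R)=2TP/(2TP+FP+FN)=146/197=0.7411
0.5065 < 0.7411 → Model B

Model B


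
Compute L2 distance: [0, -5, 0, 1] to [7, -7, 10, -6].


d = √((0-7)² + (-5+ 7)² + (0-10)² + (1+ 6)²)
  = √(49 + 4 + 100 + 49)
  = √202 = 14.2127

14.2127


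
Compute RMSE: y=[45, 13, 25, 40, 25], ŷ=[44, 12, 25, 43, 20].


MSE = 36/5 = 7.2
RMSE = √(36/5) = 2.6833

2.6833


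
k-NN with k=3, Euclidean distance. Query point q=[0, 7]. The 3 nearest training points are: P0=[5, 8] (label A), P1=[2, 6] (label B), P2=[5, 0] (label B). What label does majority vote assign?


d(q,P0) = 5.099  (label A)
d(q,P1) = 2.2361  (label B)
d(q,P2) = 8.6023  (label B)
Votes: A=1, B=2
Majority → B

B


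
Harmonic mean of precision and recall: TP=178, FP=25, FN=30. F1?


Precision = 178/203 = 0.8768
Recall = 178/208 = 0.8558
F1 = 2·P·R/(P+R) = 2·TP/(2·TP+FP+FN) = 356/(356+25+30) = 356/411 = 0.8662

0.8662


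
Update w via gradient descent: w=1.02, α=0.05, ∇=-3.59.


w_new = w - α·∇
= 1.02 - 0.05·-3.59
= 1.02 + 0.1795
= 1.1995

1.1995


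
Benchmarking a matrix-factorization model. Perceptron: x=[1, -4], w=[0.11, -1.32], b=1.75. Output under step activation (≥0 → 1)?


z = (1)·(0.11) + (-4)·(-1.32) + 1.75
  = 7.14
step(z) = 1 (z≥0)

1


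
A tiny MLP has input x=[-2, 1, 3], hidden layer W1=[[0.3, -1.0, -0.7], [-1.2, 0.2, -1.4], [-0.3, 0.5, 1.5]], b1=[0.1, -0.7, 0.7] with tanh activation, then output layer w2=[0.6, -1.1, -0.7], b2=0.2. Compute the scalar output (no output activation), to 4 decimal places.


z1[0] = (0.3)·(-2) + (-1.0)·(1) + (-0.7)·(3) + 0.1 = -3.6
z1[1] = (-1.2)·(-2) + (0.2)·(1) + (-1.4)·(3) - 0.7 = -2.3
z1[2] = (-0.3)·(-2) + (0.5)·(1) + (1.5)·(3) + 0.7 = 6.3
h = tanh(z1) = [-0.9985, -0.9801, 1.0]
output = (0.6)·(-0.9985) + (-1.1)·(-0.9801) + (-0.7)·(1.0) + 0.2 = -0.021

-0.021


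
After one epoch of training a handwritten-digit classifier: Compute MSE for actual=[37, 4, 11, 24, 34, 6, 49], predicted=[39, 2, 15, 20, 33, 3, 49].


Squared errors: (37-39)²=4, (4-2)²=4, (11-15)²=16, (24-20)²=16, (34-33)²=1, (6-3)²=9, (49-49)²=0
Sum = 50
MSE = 50/7 = 50/7

50/7


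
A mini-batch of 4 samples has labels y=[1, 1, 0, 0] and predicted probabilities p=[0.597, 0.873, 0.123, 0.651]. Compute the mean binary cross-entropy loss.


L[0] = -ln(0.597) = 0.5158
L[1] = -ln(0.873) = 0.1358
L[2] = -ln(1-0.123) = -ln(0.877) = 0.1312
L[3] = -ln(1-0.651) = -ln(0.349) = 1.0527
mean = (0.5158 + 0.1358 + 0.1312 + 1.0527)/4 = 0.4589

0.4589


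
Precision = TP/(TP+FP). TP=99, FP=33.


Precision = TP/(TP+FP)
= 99/(99+33)
= 99/132 = 75.0%

75.0%


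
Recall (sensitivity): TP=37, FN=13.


Recall = TP/(TP+FN)
= 37/(37+13)
= 37/50 = 74.0%

74.0%


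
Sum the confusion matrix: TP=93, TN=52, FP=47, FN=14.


Total = TP + TN + FP + FN
= 93 + 52 + 47 + 14
= 206
(Predicted positive: 140, predicted negative: 66)

206


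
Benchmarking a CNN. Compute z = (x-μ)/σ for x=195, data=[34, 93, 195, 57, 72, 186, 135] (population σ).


μ = 110.2857, σ = 58.485
z = (195 - 110.2857)/58.485 = 1.4485

1.4485


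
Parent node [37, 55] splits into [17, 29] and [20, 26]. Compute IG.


Parent = [37, 55], H_parent = 0.9722
H_left = 0.9503 (n=46), H_right = 0.9877 (n=46)
H_children = (46/92)·0.9503 + (46/92)·0.9877 = 0.969
IG = 0.9722 - 0.969 = 0.0032

0.0032


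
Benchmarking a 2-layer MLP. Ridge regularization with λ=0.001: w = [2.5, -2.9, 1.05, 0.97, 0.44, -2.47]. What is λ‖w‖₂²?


‖w‖₂² = (2.5)² + (-2.9)² + (1.05)² + (0.97)² + (0.44)² + (-2.47)²
     = 6.25 + 8.41 + 1.1025 + 0.9409 + 0.1936 + 6.1009
     = 22.9979
λ·‖w‖₂² = 0.001·22.9979 = 0.022998

0.022998


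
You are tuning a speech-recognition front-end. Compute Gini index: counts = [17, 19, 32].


Probabilities: [17/68, 19/68, 32/68] ≈ [0.25, 0.2794, 0.4706]
Σpᵢ² = (289 + 361 + 1024)/68² = 1674/4624
Gini = 1 - Σpᵢ² = 1 - 1674/4624 = 0.638

0.638


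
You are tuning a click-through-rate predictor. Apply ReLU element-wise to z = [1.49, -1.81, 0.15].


ReLU(1.49) = max(0, 1.49) = 1.49
ReLU(-1.81) = max(0, -1.81) = 0.0
ReLU(0.15) = max(0, 0.15) = 0.15
result = [1.49, 0.0, 0.15]

[1.49, 0.0, 0.15]


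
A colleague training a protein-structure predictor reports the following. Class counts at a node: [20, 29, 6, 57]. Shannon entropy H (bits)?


Probabilities: [20/112, 29/112, 6/112, 57/112] ≈ [0.1786, 0.2589, 0.0536, 0.5089]
H = -((20/112)·log₂(20/112) + (29/112)·log₂(29/112) + (6/112)·log₂(6/112) + (57/112)·log₂(57/112))
  = 1.6707 bits

1.6707 bits


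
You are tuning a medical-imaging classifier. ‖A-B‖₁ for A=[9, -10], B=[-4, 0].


d = |9+ 4| + |-10-0|
  = 13 + 10
  = 23

23


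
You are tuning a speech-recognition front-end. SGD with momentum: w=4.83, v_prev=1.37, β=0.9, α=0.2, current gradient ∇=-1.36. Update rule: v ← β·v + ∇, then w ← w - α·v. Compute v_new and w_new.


v_new = 0.9·1.37 - 1.36 = 1.233 - 1.36 = -0.127
w_new = 4.83 - 0.2·-0.127 = 4.83 + 0.0254 = 4.8554

v_new=-0.127, w_new=4.8554


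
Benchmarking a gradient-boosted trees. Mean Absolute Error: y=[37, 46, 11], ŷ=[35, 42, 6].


Absolute errors: |37-35|=2, |46-42|=4, |11-6|=5
Sum = 11
MAE = 11/3 = 11/3

11/3


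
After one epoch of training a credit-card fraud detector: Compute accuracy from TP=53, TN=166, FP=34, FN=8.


Accuracy = (TP+TN)/(TP+TN+FP+FN)
= (53+166)/(261)
= 219/261 = 83.91%

83.91%


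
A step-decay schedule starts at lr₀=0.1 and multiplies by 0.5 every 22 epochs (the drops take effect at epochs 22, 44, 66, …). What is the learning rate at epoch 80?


n_drops = ⌊80/22⌋ = 3
lr = 0.1·0.5^3 = 0.1·0.125 = 0.0125

0.0125


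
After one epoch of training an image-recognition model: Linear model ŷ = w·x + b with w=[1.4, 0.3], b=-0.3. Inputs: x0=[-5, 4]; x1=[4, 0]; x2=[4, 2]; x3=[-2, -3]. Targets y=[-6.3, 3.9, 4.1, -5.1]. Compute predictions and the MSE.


ŷ0 = (1.4)·(-5) + (0.3)·(4) - 0.3 = -6.1
ŷ1 = (1.4)·(4) + (0.3)·(0) - 0.3 = 5.3
ŷ2 = (1.4)·(4) + (0.3)·(2) - 0.3 = 5.9
ŷ3 = (1.4)·(-2) + (0.3)·(-3) - 0.3 = -4.0
errors² = [0.04, 1.96, 3.24, 1.21]
MSE = 6.4500/4 = 1.6125

1.6125


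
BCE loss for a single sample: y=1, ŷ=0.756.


BCE = -[y·ln(p) + (1-y)·ln(1-p)]
= -1·ln(0.756) - 0
= -ln(0.756) = 0.2797

0.2797


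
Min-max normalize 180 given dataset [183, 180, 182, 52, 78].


min=52, max=183
(180-52)/(183-52) = 128/131 = 0.9771

0.9771


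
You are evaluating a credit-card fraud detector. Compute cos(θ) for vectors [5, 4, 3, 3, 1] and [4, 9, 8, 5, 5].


A·B = 5·4 + 4·9 + 3·8 + 3·5 + 1·5 = 100
‖A‖ = √60 = 7.746, ‖B‖ = √211 = 14.5258
cos = 100/(√60·√211) = 100/√12660 = 0.8888

0.8888


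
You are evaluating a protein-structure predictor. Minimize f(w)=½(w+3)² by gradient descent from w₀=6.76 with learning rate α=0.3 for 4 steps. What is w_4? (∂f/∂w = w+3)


step 1: grad = 6.76+3 = 9.76; w = 6.76 - 0.3·(9.76) = 3.832
step 2: grad = 3.832+3 = 6.832; w = 3.832 - 0.3·(6.832) = 1.7824
step 3: grad = 1.7824+3 = 4.7824; w = 1.7824 - 0.3·(4.7824) = 0.34768
step 4: grad = 0.34768+3 = 3.34768; w = 0.34768 - 0.3·(3.34768) = -0.656624

-0.656624


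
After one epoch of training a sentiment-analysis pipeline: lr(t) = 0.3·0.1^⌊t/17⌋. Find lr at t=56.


n_drops = ⌊56/17⌋ = 3
lr = 0.3·0.1^3 = 0.3·0.001 = 0.0003

0.0003


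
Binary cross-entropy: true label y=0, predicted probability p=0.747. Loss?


BCE = -[y·ln(p) + (1-y)·ln(1-p)]
= -0 - 1·ln(1-0.747)
= -ln(0.253) = 1.3744

1.3744


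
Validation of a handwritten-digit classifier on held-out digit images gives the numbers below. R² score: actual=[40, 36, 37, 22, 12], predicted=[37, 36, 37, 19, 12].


ȳ = 29.4
SS_res = Σ(y-ŷ)² = 18
SS_tot = Σ(y-ȳ)² = 571.2
R² = 1 - SS_res/SS_tot = 1 - 0.0315 = 0.9685

0.9685


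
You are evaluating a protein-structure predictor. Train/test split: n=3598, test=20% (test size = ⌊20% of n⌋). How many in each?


Test = ⌊3598·20/100⌋ = 719
Train = 3598 - 719 = 2879

Train: 2879, Test: 719


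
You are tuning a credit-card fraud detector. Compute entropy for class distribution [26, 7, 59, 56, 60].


Probabilities: [26/208, 7/208, 59/208, 56/208, 60/208] ≈ [0.125, 0.0337, 0.2837, 0.2692, 0.2885]
H = -((26/208)·log₂(26/208) + (7/208)·log₂(7/208) + (59/208)·log₂(59/208) + (56/208)·log₂(56/208) + (60/208)·log₂(60/208))
  = 2.0823 bits

2.0823 bits
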